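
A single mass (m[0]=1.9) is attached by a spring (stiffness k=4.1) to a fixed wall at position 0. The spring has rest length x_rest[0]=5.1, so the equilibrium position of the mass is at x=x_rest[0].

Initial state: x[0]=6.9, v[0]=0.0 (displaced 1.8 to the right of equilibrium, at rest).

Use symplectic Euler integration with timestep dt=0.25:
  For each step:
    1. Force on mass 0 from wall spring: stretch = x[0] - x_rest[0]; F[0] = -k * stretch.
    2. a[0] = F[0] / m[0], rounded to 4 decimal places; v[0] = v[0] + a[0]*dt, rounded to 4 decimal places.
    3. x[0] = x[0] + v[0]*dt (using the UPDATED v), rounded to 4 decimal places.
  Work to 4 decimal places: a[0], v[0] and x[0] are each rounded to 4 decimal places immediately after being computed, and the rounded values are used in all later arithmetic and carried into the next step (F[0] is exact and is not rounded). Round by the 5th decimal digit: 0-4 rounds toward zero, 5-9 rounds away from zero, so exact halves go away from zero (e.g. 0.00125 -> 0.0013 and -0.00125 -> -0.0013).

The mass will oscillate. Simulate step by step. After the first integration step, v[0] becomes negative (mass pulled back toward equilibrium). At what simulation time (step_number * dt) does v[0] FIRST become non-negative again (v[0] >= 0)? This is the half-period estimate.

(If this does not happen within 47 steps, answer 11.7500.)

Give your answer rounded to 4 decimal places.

Answer: 2.2500

Derivation:
Step 0: x=[6.9000] v=[0.0000]
Step 1: x=[6.6572] v=[-0.9711]
Step 2: x=[6.2044] v=[-1.8112]
Step 3: x=[5.6027] v=[-2.4070]
Step 4: x=[4.9332] v=[-2.6782]
Step 5: x=[4.2862] v=[-2.5882]
Step 6: x=[3.7489] v=[-2.1492]
Step 7: x=[3.3938] v=[-1.4203]
Step 8: x=[3.2688] v=[-0.4999]
Step 9: x=[3.3908] v=[0.4880]
First v>=0 after going negative at step 9, time=2.2500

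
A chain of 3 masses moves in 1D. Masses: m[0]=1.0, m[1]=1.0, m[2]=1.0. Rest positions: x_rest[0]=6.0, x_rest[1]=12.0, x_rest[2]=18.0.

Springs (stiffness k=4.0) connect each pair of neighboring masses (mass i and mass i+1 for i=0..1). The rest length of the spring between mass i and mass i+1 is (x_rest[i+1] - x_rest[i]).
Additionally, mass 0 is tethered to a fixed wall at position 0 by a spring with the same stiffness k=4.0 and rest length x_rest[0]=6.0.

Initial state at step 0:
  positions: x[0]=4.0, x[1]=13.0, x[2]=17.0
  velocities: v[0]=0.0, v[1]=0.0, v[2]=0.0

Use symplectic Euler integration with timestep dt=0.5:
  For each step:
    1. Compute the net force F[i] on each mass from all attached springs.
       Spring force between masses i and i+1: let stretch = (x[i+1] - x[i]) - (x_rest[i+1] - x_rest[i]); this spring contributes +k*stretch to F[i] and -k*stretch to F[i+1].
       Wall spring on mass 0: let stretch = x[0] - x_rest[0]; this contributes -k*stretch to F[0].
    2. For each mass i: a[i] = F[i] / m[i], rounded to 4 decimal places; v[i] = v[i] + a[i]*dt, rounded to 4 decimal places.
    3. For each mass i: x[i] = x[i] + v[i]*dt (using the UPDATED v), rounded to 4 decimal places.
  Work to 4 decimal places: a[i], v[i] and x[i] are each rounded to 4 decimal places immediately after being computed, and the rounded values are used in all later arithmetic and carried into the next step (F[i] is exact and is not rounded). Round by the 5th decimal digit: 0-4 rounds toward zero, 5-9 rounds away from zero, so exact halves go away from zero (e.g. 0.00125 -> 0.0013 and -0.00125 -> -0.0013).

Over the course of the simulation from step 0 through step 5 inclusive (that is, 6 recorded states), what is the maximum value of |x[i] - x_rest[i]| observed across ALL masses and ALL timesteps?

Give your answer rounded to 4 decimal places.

Answer: 4.0000

Derivation:
Step 0: x=[4.0000 13.0000 17.0000] v=[0.0000 0.0000 0.0000]
Step 1: x=[9.0000 8.0000 19.0000] v=[10.0000 -10.0000 4.0000]
Step 2: x=[4.0000 15.0000 16.0000] v=[-10.0000 14.0000 -6.0000]
Step 3: x=[6.0000 12.0000 18.0000] v=[4.0000 -6.0000 4.0000]
Step 4: x=[8.0000 9.0000 20.0000] v=[4.0000 -6.0000 4.0000]
Step 5: x=[3.0000 16.0000 17.0000] v=[-10.0000 14.0000 -6.0000]
Max displacement = 4.0000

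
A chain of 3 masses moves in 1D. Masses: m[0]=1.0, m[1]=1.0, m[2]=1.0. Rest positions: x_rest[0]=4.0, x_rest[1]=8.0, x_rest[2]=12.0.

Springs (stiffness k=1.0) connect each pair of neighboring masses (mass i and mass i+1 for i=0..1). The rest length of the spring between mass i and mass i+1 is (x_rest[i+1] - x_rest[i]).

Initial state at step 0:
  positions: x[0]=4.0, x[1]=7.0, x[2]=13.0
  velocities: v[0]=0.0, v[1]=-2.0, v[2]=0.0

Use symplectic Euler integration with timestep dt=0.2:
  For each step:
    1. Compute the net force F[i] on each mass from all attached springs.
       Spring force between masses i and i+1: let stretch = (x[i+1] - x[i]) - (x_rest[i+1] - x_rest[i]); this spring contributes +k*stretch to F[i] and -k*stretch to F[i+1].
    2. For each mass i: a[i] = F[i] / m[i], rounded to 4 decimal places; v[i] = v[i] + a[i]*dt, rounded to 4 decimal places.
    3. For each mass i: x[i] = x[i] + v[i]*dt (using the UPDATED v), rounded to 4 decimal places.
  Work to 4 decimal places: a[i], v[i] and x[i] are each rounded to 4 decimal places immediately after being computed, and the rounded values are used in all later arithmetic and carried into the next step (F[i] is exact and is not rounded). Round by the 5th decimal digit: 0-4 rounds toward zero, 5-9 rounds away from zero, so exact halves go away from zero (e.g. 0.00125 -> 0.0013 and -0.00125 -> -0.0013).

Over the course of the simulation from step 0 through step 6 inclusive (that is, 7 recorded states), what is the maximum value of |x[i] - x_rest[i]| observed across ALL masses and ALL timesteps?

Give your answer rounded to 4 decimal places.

Answer: 1.4261

Derivation:
Step 0: x=[4.0000 7.0000 13.0000] v=[0.0000 -2.0000 0.0000]
Step 1: x=[3.9600 6.7200 12.9200] v=[-0.2000 -1.4000 -0.4000]
Step 2: x=[3.8704 6.5776 12.7520] v=[-0.4480 -0.7120 -0.8400]
Step 3: x=[3.7291 6.5739 12.4970] v=[-0.7066 -0.0186 -1.2749]
Step 4: x=[3.5416 6.6933 12.1651] v=[-0.9376 0.5971 -1.6595]
Step 5: x=[3.3201 6.9055 11.7743] v=[-1.1073 1.0611 -1.9539]
Step 6: x=[3.0821 7.1691 11.3488] v=[-1.1902 1.3178 -2.1277]
Max displacement = 1.4261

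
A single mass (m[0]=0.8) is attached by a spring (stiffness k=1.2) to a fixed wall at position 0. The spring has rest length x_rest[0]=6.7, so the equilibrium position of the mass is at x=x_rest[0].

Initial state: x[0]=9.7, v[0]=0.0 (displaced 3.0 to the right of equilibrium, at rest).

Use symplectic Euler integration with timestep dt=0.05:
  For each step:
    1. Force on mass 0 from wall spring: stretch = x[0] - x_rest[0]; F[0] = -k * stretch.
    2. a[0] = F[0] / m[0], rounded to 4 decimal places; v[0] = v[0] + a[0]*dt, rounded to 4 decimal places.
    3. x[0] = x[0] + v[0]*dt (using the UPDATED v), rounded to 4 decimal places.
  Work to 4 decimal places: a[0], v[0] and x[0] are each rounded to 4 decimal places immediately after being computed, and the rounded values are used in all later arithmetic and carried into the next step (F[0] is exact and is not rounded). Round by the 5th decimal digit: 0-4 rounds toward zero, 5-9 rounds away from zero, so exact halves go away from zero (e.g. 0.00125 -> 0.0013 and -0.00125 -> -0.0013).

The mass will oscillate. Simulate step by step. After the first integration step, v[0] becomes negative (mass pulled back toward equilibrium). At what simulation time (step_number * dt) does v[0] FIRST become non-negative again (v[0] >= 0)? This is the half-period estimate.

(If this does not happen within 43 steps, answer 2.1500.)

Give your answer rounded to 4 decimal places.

Answer: 2.1500

Derivation:
Step 0: x=[9.7000] v=[0.0000]
Step 1: x=[9.6888] v=[-0.2250]
Step 2: x=[9.6663] v=[-0.4492]
Step 3: x=[9.6327] v=[-0.6717]
Step 4: x=[9.5881] v=[-0.8917]
Step 5: x=[9.5327] v=[-1.1083]
Step 6: x=[9.4667] v=[-1.3208]
Step 7: x=[9.3903] v=[-1.5283]
Step 8: x=[9.3038] v=[-1.7301]
Step 9: x=[9.2075] v=[-1.9254]
Step 10: x=[9.1018] v=[-2.1135]
Step 11: x=[8.9871] v=[-2.2936]
Step 12: x=[8.8638] v=[-2.4651]
Step 13: x=[8.7324] v=[-2.6274]
Step 14: x=[8.5934] v=[-2.7798]
Step 15: x=[8.4473] v=[-2.9218]
Step 16: x=[8.2947] v=[-3.0529]
Step 17: x=[8.1361] v=[-3.1725]
Step 18: x=[7.9721] v=[-3.2802]
Step 19: x=[7.8033] v=[-3.3756]
Step 20: x=[7.6304] v=[-3.4584]
Step 21: x=[7.4540] v=[-3.5282]
Step 22: x=[7.2748] v=[-3.5848]
Step 23: x=[7.0934] v=[-3.6279]
Step 24: x=[6.9105] v=[-3.6574]
Step 25: x=[6.7268] v=[-3.6732]
Step 26: x=[6.5430] v=[-3.6752]
Step 27: x=[6.3598] v=[-3.6634]
Step 28: x=[6.1779] v=[-3.6379]
Step 29: x=[5.9980] v=[-3.5987]
Step 30: x=[5.8207] v=[-3.5461]
Step 31: x=[5.6467] v=[-3.4802]
Step 32: x=[5.4766] v=[-3.4012]
Step 33: x=[5.3111] v=[-3.3094]
Step 34: x=[5.1508] v=[-3.2052]
Step 35: x=[4.9964] v=[-3.0890]
Step 36: x=[4.8483] v=[-2.9612]
Step 37: x=[4.7072] v=[-2.8223]
Step 38: x=[4.5736] v=[-2.6728]
Step 39: x=[4.4479] v=[-2.5133]
Step 40: x=[4.3307] v=[-2.3444]
Step 41: x=[4.2224] v=[-2.1667]
Step 42: x=[4.1234] v=[-1.9809]
Step 43: x=[4.0340] v=[-1.7877]
v[0] did not become non-negative within 43 steps; using fallback time=2.1500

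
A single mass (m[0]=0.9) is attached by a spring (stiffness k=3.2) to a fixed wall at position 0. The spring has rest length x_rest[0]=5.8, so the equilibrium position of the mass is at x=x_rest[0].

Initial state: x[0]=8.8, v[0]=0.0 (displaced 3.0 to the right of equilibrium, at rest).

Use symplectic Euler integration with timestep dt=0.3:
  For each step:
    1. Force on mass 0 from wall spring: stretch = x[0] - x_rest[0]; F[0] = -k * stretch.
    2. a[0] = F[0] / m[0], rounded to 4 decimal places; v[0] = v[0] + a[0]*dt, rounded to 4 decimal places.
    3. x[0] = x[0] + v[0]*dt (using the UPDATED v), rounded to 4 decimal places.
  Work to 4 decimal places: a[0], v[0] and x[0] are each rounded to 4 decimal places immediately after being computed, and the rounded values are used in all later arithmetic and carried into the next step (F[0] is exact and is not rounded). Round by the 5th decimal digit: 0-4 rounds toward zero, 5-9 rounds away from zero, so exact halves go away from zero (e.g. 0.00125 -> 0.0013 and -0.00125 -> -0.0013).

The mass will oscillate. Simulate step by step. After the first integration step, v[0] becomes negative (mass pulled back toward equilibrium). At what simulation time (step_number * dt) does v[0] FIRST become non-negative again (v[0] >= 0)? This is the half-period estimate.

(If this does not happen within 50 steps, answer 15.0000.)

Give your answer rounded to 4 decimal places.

Step 0: x=[8.8000] v=[0.0000]
Step 1: x=[7.8400] v=[-3.2000]
Step 2: x=[6.2272] v=[-5.3760]
Step 3: x=[4.4777] v=[-5.8317]
Step 4: x=[3.1513] v=[-4.4213]
Step 5: x=[2.6725] v=[-1.5960]
Step 6: x=[3.1945] v=[1.7400]
First v>=0 after going negative at step 6, time=1.8000

Answer: 1.8000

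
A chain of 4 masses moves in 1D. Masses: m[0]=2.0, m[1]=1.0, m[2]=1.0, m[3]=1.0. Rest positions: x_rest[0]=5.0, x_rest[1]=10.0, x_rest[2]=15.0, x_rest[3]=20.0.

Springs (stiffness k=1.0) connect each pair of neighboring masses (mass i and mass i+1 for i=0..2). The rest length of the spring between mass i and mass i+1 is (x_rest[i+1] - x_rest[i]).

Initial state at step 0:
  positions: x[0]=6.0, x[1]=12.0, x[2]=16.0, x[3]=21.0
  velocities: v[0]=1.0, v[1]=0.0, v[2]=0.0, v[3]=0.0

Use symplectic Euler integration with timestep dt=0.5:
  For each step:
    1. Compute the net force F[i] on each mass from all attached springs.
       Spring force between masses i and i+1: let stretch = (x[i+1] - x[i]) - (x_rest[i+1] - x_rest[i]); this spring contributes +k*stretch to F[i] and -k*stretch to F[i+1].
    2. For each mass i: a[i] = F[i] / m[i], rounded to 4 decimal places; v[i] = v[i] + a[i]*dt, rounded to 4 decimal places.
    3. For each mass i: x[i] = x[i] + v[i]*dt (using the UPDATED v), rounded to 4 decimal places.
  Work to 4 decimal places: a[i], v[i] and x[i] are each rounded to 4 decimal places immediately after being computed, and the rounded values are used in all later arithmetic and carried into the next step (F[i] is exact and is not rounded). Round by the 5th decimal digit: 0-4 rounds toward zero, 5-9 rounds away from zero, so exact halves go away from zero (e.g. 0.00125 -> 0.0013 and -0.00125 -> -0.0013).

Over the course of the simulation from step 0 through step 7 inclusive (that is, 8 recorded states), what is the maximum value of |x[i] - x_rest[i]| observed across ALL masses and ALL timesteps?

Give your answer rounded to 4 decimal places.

Answer: 3.3541

Derivation:
Step 0: x=[6.0000 12.0000 16.0000 21.0000] v=[1.0000 0.0000 0.0000 0.0000]
Step 1: x=[6.6250 11.5000 16.2500 21.0000] v=[1.2500 -1.0000 0.5000 0.0000]
Step 2: x=[7.2344 10.9688 16.5000 21.0625] v=[1.2188 -1.0625 0.5000 0.1250]
Step 3: x=[7.6856 10.8868 16.5079 21.2344] v=[0.9024 -0.1641 0.0157 0.3438]
Step 4: x=[7.9120 11.4098 16.2921 21.4747] v=[0.4527 1.0459 -0.4316 0.4806]
Step 5: x=[7.9506 12.2789 16.1514 21.6694] v=[0.0772 1.7382 -0.2815 0.3893]
Step 6: x=[7.9052 13.0341 16.4221 21.7346] v=[-0.0908 1.5103 0.5413 0.1303]
Step 7: x=[7.8759 13.3541 17.1739 21.7216] v=[-0.0586 0.6399 1.5036 -0.0260]
Max displacement = 3.3541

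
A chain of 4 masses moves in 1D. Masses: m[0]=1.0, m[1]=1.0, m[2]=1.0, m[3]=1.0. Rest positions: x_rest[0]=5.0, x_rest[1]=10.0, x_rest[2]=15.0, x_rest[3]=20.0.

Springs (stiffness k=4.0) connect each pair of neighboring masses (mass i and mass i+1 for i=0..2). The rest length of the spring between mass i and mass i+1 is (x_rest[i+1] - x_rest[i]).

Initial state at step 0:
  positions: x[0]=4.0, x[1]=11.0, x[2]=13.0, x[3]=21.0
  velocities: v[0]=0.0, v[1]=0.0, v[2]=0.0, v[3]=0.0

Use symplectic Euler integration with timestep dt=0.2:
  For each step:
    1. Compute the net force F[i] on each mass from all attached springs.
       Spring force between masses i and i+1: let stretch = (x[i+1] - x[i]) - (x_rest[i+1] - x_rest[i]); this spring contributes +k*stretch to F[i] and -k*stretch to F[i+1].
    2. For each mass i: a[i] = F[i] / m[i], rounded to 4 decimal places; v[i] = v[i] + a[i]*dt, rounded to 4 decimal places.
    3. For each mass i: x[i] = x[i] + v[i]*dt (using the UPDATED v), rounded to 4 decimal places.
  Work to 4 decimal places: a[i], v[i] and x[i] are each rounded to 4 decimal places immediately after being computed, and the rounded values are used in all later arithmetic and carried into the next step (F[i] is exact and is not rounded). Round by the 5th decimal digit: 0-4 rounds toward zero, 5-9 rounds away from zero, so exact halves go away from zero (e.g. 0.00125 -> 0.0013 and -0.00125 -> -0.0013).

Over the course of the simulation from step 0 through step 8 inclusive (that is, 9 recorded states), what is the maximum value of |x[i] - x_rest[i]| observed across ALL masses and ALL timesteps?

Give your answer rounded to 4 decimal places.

Answer: 2.1473

Derivation:
Step 0: x=[4.0000 11.0000 13.0000 21.0000] v=[0.0000 0.0000 0.0000 0.0000]
Step 1: x=[4.3200 10.2000 13.9600 20.5200] v=[1.6000 -4.0000 4.8000 -2.4000]
Step 2: x=[4.7808 9.0608 15.3680 19.7904] v=[2.3040 -5.6960 7.0400 -3.6480]
Step 3: x=[5.1264 8.2460 16.4744 19.1532] v=[1.7280 -4.0742 5.5322 -3.1859]
Step 4: x=[5.1711 8.2486 16.6929 18.8874] v=[0.2237 0.0128 1.0925 -1.3289]
Step 5: x=[4.9082 9.1098 15.9114 19.0705] v=[-1.3143 4.3062 -3.9073 0.9155]
Step 6: x=[4.5176 10.3870 14.5471 19.5481] v=[-1.9530 6.3862 -6.8213 2.3882]
Step 7: x=[4.2661 11.3908 13.3174 20.0256] v=[-1.2575 5.0188 -6.1486 2.3874]
Step 8: x=[4.3546 11.5629 12.8527 20.2298] v=[0.4423 0.8603 -2.3233 1.0208]
Max displacement = 2.1473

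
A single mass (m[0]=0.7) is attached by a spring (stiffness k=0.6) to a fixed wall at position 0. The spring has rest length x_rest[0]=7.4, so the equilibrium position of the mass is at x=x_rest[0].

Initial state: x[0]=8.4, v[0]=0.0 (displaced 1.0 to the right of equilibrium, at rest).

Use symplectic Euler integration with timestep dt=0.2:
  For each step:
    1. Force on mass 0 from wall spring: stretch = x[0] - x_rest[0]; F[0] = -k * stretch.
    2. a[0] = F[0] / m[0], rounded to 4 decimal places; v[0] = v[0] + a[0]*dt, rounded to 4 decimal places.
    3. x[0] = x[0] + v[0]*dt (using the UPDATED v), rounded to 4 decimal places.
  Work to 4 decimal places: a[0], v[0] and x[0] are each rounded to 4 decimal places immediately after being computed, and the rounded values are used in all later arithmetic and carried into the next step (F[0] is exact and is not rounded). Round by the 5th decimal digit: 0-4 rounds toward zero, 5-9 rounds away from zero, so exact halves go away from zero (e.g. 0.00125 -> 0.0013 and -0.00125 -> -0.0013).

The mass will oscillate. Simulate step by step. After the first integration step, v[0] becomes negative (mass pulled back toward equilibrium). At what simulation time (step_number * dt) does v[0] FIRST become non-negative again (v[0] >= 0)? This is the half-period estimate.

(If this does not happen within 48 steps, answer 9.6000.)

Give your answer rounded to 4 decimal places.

Answer: 3.4000

Derivation:
Step 0: x=[8.4000] v=[0.0000]
Step 1: x=[8.3657] v=[-0.1714]
Step 2: x=[8.2983] v=[-0.3369]
Step 3: x=[8.2001] v=[-0.4909]
Step 4: x=[8.0745] v=[-0.6281]
Step 5: x=[7.9258] v=[-0.7437]
Step 6: x=[7.7590] v=[-0.8338]
Step 7: x=[7.5799] v=[-0.8953]
Step 8: x=[7.3947] v=[-0.9261]
Step 9: x=[7.2097] v=[-0.9252]
Step 10: x=[7.0312] v=[-0.8926]
Step 11: x=[6.8653] v=[-0.8294]
Step 12: x=[6.7178] v=[-0.7377]
Step 13: x=[6.5936] v=[-0.6208]
Step 14: x=[6.4971] v=[-0.4826]
Step 15: x=[6.4315] v=[-0.3278]
Step 16: x=[6.3991] v=[-0.1618]
Step 17: x=[6.4011] v=[0.0098]
First v>=0 after going negative at step 17, time=3.4000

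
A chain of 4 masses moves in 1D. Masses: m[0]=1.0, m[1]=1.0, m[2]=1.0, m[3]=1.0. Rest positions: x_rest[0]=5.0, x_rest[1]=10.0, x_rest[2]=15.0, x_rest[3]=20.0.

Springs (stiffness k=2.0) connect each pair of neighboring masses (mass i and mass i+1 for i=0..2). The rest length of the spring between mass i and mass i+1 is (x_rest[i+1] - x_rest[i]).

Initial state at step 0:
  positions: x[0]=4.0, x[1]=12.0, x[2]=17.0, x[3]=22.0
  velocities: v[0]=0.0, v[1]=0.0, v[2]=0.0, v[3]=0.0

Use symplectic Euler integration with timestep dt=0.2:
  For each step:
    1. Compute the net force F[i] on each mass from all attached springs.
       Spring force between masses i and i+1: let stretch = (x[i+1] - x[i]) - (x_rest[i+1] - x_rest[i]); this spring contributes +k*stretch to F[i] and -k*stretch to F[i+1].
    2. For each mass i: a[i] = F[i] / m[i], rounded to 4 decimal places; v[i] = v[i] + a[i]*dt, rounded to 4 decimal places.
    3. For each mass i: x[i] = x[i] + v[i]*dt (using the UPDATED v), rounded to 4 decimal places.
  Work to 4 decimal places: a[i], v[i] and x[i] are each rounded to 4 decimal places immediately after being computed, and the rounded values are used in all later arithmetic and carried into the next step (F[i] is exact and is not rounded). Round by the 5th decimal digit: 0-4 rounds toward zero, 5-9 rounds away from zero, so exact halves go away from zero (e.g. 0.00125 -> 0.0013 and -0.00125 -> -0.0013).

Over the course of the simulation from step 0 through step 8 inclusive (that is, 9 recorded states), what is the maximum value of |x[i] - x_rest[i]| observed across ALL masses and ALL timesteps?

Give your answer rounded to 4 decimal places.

Answer: 2.3816

Derivation:
Step 0: x=[4.0000 12.0000 17.0000 22.0000] v=[0.0000 0.0000 0.0000 0.0000]
Step 1: x=[4.2400 11.7600 17.0000 22.0000] v=[1.2000 -1.2000 0.0000 0.0000]
Step 2: x=[4.6816 11.3376 16.9808 22.0000] v=[2.2080 -2.1120 -0.0960 0.0000]
Step 3: x=[5.2557 10.8342 16.9117 21.9985] v=[2.8704 -2.5171 -0.3456 -0.0077]
Step 4: x=[5.8761 10.3707 16.7633 21.9900] v=[3.1018 -2.3175 -0.7419 -0.0424]
Step 5: x=[6.4560 10.0590 16.5216 21.9634] v=[2.8996 -1.5583 -1.2083 -0.1331]
Step 6: x=[6.9242 9.9761 16.1983 21.9014] v=[2.3408 -0.4145 -1.6166 -0.3098]
Step 7: x=[7.2365 10.1468 15.8335 21.7832] v=[1.5616 0.8536 -1.8242 -0.5910]
Step 8: x=[7.3816 10.5396 15.4897 21.5890] v=[0.7257 1.9642 -1.7190 -0.9709]
Max displacement = 2.3816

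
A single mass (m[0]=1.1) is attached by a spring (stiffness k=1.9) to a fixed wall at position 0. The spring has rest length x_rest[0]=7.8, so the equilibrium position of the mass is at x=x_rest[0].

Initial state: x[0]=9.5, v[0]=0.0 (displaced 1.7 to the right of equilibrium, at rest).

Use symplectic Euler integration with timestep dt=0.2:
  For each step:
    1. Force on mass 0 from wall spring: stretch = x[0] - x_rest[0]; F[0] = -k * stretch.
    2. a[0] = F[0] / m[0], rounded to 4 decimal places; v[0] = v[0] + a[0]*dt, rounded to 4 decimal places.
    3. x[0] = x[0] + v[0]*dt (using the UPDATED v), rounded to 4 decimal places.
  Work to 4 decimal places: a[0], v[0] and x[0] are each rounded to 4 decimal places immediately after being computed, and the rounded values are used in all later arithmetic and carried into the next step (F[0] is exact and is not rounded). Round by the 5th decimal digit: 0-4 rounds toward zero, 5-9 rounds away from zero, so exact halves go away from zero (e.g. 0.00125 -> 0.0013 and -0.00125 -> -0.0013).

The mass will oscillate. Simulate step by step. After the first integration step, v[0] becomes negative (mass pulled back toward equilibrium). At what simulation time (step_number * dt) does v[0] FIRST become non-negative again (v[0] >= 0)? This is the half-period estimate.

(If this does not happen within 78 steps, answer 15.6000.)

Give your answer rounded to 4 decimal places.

Answer: 2.4000

Derivation:
Step 0: x=[9.5000] v=[0.0000]
Step 1: x=[9.3825] v=[-0.5873]
Step 2: x=[9.1557] v=[-1.1340]
Step 3: x=[8.8352] v=[-1.6023]
Step 4: x=[8.4432] v=[-1.9599]
Step 5: x=[8.0068] v=[-2.1821]
Step 6: x=[7.5561] v=[-2.2535]
Step 7: x=[7.1223] v=[-2.1692]
Step 8: x=[6.7353] v=[-1.9351]
Step 9: x=[6.4218] v=[-1.5673]
Step 10: x=[6.2036] v=[-1.0912]
Step 11: x=[6.0957] v=[-0.5397]
Step 12: x=[6.1055] v=[0.0491]
First v>=0 after going negative at step 12, time=2.4000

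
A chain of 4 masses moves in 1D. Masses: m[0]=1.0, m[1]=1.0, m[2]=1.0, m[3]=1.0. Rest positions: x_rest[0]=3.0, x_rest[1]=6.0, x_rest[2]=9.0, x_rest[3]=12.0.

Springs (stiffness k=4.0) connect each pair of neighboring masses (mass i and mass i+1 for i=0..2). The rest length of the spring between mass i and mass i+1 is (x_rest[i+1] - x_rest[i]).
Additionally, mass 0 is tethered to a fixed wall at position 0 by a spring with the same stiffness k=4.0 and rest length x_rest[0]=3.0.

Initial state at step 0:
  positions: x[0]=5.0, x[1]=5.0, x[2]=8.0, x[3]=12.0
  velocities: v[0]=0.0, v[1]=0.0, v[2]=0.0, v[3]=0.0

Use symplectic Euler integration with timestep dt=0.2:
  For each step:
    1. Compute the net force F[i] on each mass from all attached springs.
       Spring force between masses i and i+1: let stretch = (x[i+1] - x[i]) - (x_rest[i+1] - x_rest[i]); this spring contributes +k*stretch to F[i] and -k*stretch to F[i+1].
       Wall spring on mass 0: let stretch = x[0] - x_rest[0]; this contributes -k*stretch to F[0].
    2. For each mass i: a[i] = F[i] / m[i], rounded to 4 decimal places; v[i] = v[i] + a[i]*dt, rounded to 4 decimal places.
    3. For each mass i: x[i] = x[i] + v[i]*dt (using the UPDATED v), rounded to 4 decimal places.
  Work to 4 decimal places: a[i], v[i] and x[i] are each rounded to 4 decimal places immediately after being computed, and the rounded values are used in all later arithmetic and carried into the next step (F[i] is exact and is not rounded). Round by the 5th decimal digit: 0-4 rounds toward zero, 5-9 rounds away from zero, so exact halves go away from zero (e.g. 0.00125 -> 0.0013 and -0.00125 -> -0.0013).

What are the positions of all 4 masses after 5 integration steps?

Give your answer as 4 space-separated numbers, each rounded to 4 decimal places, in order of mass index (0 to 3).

Answer: 1.1050 6.4149 9.7377 11.1328

Derivation:
Step 0: x=[5.0000 5.0000 8.0000 12.0000] v=[0.0000 0.0000 0.0000 0.0000]
Step 1: x=[4.2000 5.4800 8.1600 11.8400] v=[-4.0000 2.4000 0.8000 -0.8000]
Step 2: x=[2.9328 6.1840 8.4800 11.5712] v=[-6.3360 3.5200 1.6000 -1.3440]
Step 3: x=[1.7165 6.7352 8.9272 11.2878] v=[-6.0813 2.7558 2.2362 -1.4170]
Step 4: x=[1.0286 6.8341 9.4014 11.1067] v=[-3.4395 0.4944 2.3711 -0.9055]
Step 5: x=[1.1050 6.4149 9.7377 11.1328] v=[0.3820 -2.0962 1.6815 0.1303]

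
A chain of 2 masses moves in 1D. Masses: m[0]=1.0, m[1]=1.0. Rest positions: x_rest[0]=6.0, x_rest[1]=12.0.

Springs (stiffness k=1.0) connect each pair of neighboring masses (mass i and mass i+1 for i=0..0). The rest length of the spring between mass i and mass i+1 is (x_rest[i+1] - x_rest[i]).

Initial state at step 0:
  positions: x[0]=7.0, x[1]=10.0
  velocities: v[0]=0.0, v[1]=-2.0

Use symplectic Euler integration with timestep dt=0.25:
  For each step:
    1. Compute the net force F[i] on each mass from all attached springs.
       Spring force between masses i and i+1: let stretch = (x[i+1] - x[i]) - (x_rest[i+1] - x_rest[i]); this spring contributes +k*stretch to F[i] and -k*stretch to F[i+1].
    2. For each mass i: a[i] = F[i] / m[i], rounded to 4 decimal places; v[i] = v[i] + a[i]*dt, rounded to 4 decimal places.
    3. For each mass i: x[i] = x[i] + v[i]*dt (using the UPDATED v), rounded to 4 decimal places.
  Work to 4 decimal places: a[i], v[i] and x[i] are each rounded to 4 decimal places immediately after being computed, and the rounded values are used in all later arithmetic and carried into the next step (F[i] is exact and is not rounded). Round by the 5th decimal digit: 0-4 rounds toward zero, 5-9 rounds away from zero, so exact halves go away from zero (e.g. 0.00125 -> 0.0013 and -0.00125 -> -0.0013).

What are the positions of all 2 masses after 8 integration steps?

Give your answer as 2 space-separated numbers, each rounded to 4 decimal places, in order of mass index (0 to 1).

Step 0: x=[7.0000 10.0000] v=[0.0000 -2.0000]
Step 1: x=[6.8125 9.6875] v=[-0.7500 -1.2500]
Step 2: x=[6.4297 9.5703] v=[-1.5313 -0.4688]
Step 3: x=[5.8682 9.6318] v=[-2.2462 0.2461]
Step 4: x=[5.1669 9.8331] v=[-2.8053 0.8052]
Step 5: x=[4.3822 10.1178] v=[-3.1388 1.1387]
Step 6: x=[3.5810 10.4190] v=[-3.2049 1.2048]
Step 7: x=[2.8322 10.6678] v=[-2.9954 0.9953]
Step 8: x=[2.1981 10.8019] v=[-2.5365 0.5364]

Answer: 2.1981 10.8019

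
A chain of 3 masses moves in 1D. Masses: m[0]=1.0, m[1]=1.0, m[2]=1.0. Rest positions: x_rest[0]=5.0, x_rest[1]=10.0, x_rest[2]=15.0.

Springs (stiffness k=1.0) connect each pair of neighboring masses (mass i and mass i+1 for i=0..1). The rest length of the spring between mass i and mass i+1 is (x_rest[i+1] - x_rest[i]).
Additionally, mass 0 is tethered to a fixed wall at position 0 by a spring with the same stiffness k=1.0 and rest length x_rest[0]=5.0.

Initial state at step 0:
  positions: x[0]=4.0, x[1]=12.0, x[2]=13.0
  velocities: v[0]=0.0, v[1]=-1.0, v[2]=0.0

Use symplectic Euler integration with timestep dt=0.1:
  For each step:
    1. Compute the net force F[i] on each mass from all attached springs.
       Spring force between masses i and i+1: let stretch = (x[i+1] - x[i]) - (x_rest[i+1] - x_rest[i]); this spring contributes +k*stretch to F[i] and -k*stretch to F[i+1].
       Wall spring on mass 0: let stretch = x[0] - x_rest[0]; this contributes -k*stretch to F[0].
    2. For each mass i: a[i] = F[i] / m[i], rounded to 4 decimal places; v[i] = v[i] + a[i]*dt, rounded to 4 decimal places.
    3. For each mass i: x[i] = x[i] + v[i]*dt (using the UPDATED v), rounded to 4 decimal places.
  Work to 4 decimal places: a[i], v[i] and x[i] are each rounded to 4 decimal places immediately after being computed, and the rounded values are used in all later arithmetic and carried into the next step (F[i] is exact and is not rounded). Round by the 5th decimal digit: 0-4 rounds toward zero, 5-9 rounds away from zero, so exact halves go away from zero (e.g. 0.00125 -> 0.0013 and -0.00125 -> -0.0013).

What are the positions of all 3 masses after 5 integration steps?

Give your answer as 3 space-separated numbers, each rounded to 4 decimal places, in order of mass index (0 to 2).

Step 0: x=[4.0000 12.0000 13.0000] v=[0.0000 -1.0000 0.0000]
Step 1: x=[4.0400 11.8300 13.0400] v=[0.4000 -1.7000 0.4000]
Step 2: x=[4.1175 11.5942 13.1179] v=[0.7750 -2.3580 0.7790]
Step 3: x=[4.2286 11.2989 13.2306] v=[1.1109 -2.9533 1.1266]
Step 4: x=[4.3681 10.9522 13.3739] v=[1.3951 -3.4672 1.4334]
Step 5: x=[4.5298 10.5639 13.5430] v=[1.6167 -3.8834 1.6912]

Answer: 4.5298 10.5639 13.5430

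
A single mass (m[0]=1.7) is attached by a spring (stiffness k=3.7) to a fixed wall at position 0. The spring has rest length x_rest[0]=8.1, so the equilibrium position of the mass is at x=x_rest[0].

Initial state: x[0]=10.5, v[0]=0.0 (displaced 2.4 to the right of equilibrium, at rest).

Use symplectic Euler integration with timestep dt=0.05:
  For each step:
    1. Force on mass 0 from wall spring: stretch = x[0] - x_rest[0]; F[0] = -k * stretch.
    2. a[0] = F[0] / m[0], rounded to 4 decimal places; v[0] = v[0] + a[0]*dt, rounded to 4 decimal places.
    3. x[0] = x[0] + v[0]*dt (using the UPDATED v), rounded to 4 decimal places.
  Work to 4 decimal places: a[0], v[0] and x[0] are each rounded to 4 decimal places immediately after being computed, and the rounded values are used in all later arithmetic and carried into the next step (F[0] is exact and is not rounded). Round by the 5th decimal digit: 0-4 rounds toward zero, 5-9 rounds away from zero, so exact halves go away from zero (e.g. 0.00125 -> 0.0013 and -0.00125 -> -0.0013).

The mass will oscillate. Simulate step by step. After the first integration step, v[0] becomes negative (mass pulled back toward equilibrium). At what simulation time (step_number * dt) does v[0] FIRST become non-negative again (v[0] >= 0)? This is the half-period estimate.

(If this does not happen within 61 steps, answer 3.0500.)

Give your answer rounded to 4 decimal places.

Answer: 2.1500

Derivation:
Step 0: x=[10.5000] v=[0.0000]
Step 1: x=[10.4869] v=[-0.2612]
Step 2: x=[10.4609] v=[-0.5210]
Step 3: x=[10.4220] v=[-0.7779]
Step 4: x=[10.3705] v=[-1.0306]
Step 5: x=[10.3066] v=[-1.2777]
Step 6: x=[10.2307] v=[-1.5178]
Step 7: x=[10.1432] v=[-1.7497]
Step 8: x=[10.0446] v=[-1.9721]
Step 9: x=[9.9354] v=[-2.1837]
Step 10: x=[9.8162] v=[-2.3834]
Step 11: x=[9.6877] v=[-2.5702]
Step 12: x=[9.5506] v=[-2.7430]
Step 13: x=[9.4056] v=[-2.9009]
Step 14: x=[9.2535] v=[-3.0430]
Step 15: x=[9.0951] v=[-3.1685]
Step 16: x=[8.9313] v=[-3.2768]
Step 17: x=[8.7629] v=[-3.3673]
Step 18: x=[8.5909] v=[-3.4394]
Step 19: x=[8.4163] v=[-3.4928]
Step 20: x=[8.2399] v=[-3.5272]
Step 21: x=[8.0628] v=[-3.5424]
Step 22: x=[7.8859] v=[-3.5384]
Step 23: x=[7.7101] v=[-3.5151]
Step 24: x=[7.5365] v=[-3.4727]
Step 25: x=[7.3659] v=[-3.4114]
Step 26: x=[7.1993] v=[-3.3315]
Step 27: x=[7.0376] v=[-3.2335]
Step 28: x=[6.8817] v=[-3.1179]
Step 29: x=[6.7324] v=[-2.9853]
Step 30: x=[6.5906] v=[-2.8365]
Step 31: x=[6.4570] v=[-2.6722]
Step 32: x=[6.3323] v=[-2.4934]
Step 33: x=[6.2173] v=[-2.3010]
Step 34: x=[6.1125] v=[-2.0961]
Step 35: x=[6.0185] v=[-1.8798]
Step 36: x=[5.9358] v=[-1.6533]
Step 37: x=[5.8649] v=[-1.4178]
Step 38: x=[5.8062] v=[-1.1746]
Step 39: x=[5.7600] v=[-0.9250]
Step 40: x=[5.7265] v=[-0.6704]
Step 41: x=[5.7059] v=[-0.4121]
Step 42: x=[5.6983] v=[-0.1516]
Step 43: x=[5.7038] v=[0.1098]
First v>=0 after going negative at step 43, time=2.1500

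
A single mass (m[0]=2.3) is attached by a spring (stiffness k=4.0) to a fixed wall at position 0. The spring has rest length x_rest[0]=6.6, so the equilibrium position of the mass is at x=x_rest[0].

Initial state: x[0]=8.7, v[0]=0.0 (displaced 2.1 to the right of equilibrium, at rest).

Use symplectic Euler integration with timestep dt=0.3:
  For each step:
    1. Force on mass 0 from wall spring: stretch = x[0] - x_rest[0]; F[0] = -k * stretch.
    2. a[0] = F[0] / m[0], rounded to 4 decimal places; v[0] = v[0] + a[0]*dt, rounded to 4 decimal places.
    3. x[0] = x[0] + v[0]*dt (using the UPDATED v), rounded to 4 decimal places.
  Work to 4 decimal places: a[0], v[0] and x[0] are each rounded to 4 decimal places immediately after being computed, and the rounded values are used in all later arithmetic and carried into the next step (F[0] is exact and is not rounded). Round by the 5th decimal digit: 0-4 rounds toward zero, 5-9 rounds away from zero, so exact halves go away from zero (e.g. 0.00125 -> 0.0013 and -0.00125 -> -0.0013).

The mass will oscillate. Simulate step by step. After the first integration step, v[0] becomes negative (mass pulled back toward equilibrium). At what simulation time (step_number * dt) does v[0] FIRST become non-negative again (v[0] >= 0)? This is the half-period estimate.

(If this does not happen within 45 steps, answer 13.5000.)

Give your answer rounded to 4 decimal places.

Step 0: x=[8.7000] v=[0.0000]
Step 1: x=[8.3713] v=[-1.0957]
Step 2: x=[7.7653] v=[-2.0199]
Step 3: x=[6.9769] v=[-2.6279]
Step 4: x=[6.1295] v=[-2.8246]
Step 5: x=[5.3558] v=[-2.5791]
Step 6: x=[4.7768] v=[-1.9300]
Step 7: x=[4.4832] v=[-0.9788]
Step 8: x=[4.5209] v=[0.1256]
First v>=0 after going negative at step 8, time=2.4000

Answer: 2.4000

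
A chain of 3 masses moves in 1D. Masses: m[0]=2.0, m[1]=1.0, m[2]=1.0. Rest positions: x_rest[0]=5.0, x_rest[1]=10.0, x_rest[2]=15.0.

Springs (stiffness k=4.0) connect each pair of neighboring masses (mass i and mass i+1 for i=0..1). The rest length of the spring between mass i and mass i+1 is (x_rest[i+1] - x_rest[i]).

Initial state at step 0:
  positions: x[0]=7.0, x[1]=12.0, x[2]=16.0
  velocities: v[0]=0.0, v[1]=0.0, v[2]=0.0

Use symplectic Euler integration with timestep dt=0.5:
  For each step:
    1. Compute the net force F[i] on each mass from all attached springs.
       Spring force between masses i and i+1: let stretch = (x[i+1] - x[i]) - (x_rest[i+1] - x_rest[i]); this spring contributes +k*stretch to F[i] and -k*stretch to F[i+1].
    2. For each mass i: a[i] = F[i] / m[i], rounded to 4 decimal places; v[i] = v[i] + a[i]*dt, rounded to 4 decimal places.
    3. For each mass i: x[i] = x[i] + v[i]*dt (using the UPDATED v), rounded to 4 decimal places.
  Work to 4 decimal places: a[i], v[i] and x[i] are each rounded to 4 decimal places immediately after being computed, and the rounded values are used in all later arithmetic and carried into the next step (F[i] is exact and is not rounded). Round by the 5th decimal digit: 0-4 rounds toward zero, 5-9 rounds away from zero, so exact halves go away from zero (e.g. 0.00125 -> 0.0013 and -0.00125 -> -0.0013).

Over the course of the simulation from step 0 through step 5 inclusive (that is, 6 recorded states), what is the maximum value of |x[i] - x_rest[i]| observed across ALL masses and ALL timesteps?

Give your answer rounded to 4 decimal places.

Step 0: x=[7.0000 12.0000 16.0000] v=[0.0000 0.0000 0.0000]
Step 1: x=[7.0000 11.0000 17.0000] v=[0.0000 -2.0000 2.0000]
Step 2: x=[6.5000 12.0000 17.0000] v=[-1.0000 2.0000 0.0000]
Step 3: x=[6.2500 12.5000 17.0000] v=[-0.5000 1.0000 0.0000]
Step 4: x=[6.6250 11.2500 17.5000] v=[0.7500 -2.5000 1.0000]
Step 5: x=[6.8125 11.6250 16.7500] v=[0.3750 0.7500 -1.5000]
Max displacement = 2.5000

Answer: 2.5000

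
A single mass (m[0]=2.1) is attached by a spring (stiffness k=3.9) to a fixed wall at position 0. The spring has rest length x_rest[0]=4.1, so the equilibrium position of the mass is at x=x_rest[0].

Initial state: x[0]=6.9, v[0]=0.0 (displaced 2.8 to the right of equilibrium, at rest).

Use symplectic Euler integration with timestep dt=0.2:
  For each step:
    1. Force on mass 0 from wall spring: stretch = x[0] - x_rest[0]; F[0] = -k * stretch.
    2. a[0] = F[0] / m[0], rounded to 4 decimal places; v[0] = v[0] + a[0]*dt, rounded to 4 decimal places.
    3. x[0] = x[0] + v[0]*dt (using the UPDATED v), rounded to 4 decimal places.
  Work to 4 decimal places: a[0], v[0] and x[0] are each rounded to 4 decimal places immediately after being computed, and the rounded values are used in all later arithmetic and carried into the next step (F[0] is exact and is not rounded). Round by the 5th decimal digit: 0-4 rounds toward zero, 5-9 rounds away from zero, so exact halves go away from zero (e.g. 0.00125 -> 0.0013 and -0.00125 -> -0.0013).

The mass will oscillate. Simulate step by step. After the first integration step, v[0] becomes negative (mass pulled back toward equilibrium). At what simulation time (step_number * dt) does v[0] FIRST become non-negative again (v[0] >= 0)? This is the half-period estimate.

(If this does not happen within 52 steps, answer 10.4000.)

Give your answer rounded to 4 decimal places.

Step 0: x=[6.9000] v=[0.0000]
Step 1: x=[6.6920] v=[-1.0400]
Step 2: x=[6.2915] v=[-2.0027]
Step 3: x=[5.7282] v=[-2.8167]
Step 4: x=[5.0439] v=[-3.4215]
Step 5: x=[4.2895] v=[-3.7721]
Step 6: x=[3.5210] v=[-3.8425]
Step 7: x=[2.7955] v=[-3.6274]
Step 8: x=[2.1669] v=[-3.1429]
Step 9: x=[1.6819] v=[-2.4249]
Step 10: x=[1.3766] v=[-1.5267]
Step 11: x=[1.2736] v=[-0.5152]
Step 12: x=[1.3805] v=[0.5346]
First v>=0 after going negative at step 12, time=2.4000

Answer: 2.4000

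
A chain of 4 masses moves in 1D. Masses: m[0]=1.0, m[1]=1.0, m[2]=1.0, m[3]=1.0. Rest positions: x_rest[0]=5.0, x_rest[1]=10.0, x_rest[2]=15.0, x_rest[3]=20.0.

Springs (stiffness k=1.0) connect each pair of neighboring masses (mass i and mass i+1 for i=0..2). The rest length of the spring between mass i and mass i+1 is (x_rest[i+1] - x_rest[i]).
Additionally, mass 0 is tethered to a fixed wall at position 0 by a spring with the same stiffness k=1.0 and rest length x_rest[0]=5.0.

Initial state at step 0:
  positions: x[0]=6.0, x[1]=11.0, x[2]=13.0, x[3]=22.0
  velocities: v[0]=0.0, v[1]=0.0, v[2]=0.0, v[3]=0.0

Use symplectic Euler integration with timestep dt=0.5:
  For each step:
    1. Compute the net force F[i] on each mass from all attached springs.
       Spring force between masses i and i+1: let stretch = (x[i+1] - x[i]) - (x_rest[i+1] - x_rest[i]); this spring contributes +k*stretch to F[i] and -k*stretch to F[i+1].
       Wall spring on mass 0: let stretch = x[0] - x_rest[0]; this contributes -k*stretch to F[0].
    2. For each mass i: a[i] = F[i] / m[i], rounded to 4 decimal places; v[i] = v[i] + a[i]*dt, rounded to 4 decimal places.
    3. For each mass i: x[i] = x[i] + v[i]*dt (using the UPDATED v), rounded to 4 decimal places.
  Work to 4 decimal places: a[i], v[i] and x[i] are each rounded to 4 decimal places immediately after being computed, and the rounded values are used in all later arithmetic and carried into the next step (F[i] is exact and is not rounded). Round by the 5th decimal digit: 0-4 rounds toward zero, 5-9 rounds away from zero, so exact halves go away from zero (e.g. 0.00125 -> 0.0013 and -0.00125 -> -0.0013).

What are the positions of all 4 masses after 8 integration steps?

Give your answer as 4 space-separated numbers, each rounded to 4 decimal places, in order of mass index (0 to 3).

Answer: 7.0127 8.8692 14.1735 20.8820

Derivation:
Step 0: x=[6.0000 11.0000 13.0000 22.0000] v=[0.0000 0.0000 0.0000 0.0000]
Step 1: x=[5.7500 10.2500 14.7500 21.0000] v=[-0.5000 -1.5000 3.5000 -2.0000]
Step 2: x=[5.1875 9.5000 16.9375 19.6875] v=[-1.1250 -1.5000 4.3750 -2.6250]
Step 3: x=[4.4063 9.5313 17.9532 18.9375] v=[-1.5625 0.0625 2.0313 -1.5000]
Step 4: x=[3.8047 10.3868 17.1095 19.1915] v=[-1.2032 1.7110 -1.6875 0.5079]
Step 5: x=[3.8975 11.2775 15.1056 20.1750] v=[0.1855 1.7813 -4.0079 1.9669]
Step 6: x=[4.8609 11.2802 13.4120 21.1411] v=[1.9268 0.0054 -3.3873 1.9322]
Step 7: x=[6.2139 10.2110 13.1177 21.4250] v=[2.7060 -2.1384 -0.5887 0.5677]
Step 8: x=[7.0127 8.8692 14.1735 20.8820] v=[1.5976 -2.6836 2.1116 -1.0860]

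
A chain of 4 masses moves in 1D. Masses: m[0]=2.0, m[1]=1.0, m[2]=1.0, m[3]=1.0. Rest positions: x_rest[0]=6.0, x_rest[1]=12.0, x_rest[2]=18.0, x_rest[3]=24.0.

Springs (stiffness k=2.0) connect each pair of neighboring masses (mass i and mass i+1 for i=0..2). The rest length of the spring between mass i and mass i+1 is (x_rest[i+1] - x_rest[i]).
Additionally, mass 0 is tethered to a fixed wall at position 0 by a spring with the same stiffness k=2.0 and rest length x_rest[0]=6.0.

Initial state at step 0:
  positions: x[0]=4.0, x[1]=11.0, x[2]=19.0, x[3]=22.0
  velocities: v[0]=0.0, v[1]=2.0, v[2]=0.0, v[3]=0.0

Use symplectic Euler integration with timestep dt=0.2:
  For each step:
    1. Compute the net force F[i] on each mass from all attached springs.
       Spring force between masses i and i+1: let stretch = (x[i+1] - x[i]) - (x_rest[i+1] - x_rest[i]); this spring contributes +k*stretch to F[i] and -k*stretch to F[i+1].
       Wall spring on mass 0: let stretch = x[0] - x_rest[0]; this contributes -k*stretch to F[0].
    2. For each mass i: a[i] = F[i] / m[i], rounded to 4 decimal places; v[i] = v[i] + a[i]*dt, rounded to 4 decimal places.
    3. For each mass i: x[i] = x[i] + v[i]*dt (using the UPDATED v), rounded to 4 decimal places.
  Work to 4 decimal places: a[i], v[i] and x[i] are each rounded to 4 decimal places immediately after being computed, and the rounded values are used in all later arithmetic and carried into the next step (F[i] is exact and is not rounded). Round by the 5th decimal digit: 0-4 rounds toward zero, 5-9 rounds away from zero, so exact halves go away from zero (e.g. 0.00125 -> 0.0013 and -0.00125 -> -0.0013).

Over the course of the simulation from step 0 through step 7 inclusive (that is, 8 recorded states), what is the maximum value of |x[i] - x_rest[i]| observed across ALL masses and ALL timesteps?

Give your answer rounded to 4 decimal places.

Step 0: x=[4.0000 11.0000 19.0000 22.0000] v=[0.0000 2.0000 0.0000 0.0000]
Step 1: x=[4.1200 11.4800 18.6000 22.2400] v=[0.6000 2.4000 -2.0000 1.2000]
Step 2: x=[4.3696 11.9408 17.9216 22.6688] v=[1.2480 2.3040 -3.3920 2.1440]
Step 3: x=[4.7473 12.2744 17.1445 23.1978] v=[1.8883 1.6678 -3.8854 2.6451]
Step 4: x=[5.2362 12.3954 16.4621 23.7226] v=[2.4443 0.6050 -3.4121 2.6238]
Step 5: x=[5.8020 12.2690 16.0352 24.1465] v=[2.8289 -0.6320 -2.1346 2.1196]
Step 6: x=[6.3944 11.9265 15.9559 24.4015] v=[2.9619 -1.7123 -0.3966 1.2751]
Step 7: x=[6.9523 11.4638 16.2299 24.4609] v=[2.7894 -2.3134 1.3699 0.2969]
Max displacement = 2.0441

Answer: 2.0441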